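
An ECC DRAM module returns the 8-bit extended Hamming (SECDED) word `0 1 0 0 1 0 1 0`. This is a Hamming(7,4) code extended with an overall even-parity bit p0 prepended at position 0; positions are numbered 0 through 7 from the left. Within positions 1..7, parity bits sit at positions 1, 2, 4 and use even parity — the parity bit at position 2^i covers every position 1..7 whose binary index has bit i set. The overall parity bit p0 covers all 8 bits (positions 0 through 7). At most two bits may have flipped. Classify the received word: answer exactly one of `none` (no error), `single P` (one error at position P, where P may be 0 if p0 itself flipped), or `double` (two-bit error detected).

single 3

s1: b1⊕b3⊕b5⊕b7 = 1⊕0⊕0⊕0 = 1
s2: b2⊕b3⊕b6⊕b7 = 0⊕0⊕1⊕0 = 1
s4: b4⊕b5⊕b6⊕b7 = 1⊕0⊕1⊕0 = 0
Syndrome (s4...s1) = 011 → position 3.
Overall parity (XOR of all 8 bits, including p0): 0⊕1⊕0⊕0⊕1⊕0⊕1⊕0 = 1
Overall=1, syndrome position=3 → single-bit error at position 3.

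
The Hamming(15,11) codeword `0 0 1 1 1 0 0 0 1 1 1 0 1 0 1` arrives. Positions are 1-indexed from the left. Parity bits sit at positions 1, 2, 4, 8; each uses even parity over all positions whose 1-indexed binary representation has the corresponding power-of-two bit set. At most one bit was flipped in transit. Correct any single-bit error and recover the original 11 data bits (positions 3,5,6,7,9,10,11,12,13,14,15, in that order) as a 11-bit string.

s1: b1⊕b3⊕b5⊕b7⊕b9⊕b11⊕b13⊕b15 = 0⊕1⊕1⊕0⊕1⊕1⊕1⊕1 = 0
s2: b2⊕b3⊕b6⊕b7⊕b10⊕b11⊕b14⊕b15 = 0⊕1⊕0⊕0⊕1⊕1⊕0⊕1 = 0
s4: b4⊕b5⊕b6⊕b7⊕b12⊕b13⊕b14⊕b15 = 1⊕1⊕0⊕0⊕0⊕1⊕0⊕1 = 0
s8: b8⊕b9⊕b10⊕b11⊕b12⊕b13⊕b14⊕b15 = 0⊕1⊕1⊕1⊕0⊕1⊕0⊕1 = 1
Syndrome (s8...s1) = 1000 → position 8.
Flip bit 8: corrected codeword = 001110011110101
Data bits at positions 3,5,6,7,9,10,11,12,13,14,15: 11001110101

11001110101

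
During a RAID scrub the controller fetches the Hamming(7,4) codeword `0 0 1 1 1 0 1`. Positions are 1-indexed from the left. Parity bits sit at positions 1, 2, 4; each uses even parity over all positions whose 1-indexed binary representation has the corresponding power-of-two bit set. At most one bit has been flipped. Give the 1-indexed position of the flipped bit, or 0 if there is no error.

s1: b1⊕b3⊕b5⊕b7 = 0⊕1⊕1⊕1 = 1
s2: b2⊕b3⊕b6⊕b7 = 0⊕1⊕0⊕1 = 0
s4: b4⊕b5⊕b6⊕b7 = 1⊕1⊕0⊕1 = 1
Syndrome (s4...s1) = 101 → position 5.

5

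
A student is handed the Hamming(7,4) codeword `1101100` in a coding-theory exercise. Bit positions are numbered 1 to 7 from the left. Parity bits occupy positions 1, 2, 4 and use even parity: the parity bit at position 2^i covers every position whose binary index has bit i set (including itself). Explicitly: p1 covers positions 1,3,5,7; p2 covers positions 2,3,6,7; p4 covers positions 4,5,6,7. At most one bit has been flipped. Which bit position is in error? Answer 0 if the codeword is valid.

s1: b1⊕b3⊕b5⊕b7 = 1⊕0⊕1⊕0 = 0
s2: b2⊕b3⊕b6⊕b7 = 1⊕0⊕0⊕0 = 1
s4: b4⊕b5⊕b6⊕b7 = 1⊕1⊕0⊕0 = 0
Syndrome (s4...s1) = 010 → position 2.

2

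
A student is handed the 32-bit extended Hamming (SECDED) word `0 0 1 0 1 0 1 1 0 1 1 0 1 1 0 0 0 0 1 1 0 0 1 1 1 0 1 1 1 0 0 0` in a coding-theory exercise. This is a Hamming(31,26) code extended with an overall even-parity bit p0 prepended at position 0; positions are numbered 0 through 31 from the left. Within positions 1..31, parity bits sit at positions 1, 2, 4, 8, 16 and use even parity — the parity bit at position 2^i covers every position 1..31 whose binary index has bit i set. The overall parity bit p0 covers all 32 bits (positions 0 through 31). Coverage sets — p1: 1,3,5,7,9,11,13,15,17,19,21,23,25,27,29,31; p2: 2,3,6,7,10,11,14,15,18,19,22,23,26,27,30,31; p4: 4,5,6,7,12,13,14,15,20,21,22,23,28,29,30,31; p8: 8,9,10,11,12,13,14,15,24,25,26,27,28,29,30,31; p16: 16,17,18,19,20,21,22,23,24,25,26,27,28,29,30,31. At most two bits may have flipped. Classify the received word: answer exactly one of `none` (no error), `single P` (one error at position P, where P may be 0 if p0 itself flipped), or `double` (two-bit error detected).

none

s1: b1⊕b3⊕b5⊕b7⊕b9⊕b11⊕b13⊕b15⊕b17⊕b19⊕b21⊕b23⊕b25⊕b27⊕b29⊕b31 = 0⊕0⊕0⊕1⊕1⊕0⊕1⊕0⊕0⊕1⊕0⊕1⊕0⊕1⊕0⊕0 = 0
s2: b2⊕b3⊕b6⊕b7⊕b10⊕b11⊕b14⊕b15⊕b18⊕b19⊕b22⊕b23⊕b26⊕b27⊕b30⊕b31 = 1⊕0⊕1⊕1⊕1⊕0⊕0⊕0⊕1⊕1⊕1⊕1⊕1⊕1⊕0⊕0 = 0
s4: b4⊕b5⊕b6⊕b7⊕b12⊕b13⊕b14⊕b15⊕b20⊕b21⊕b22⊕b23⊕b28⊕b29⊕b30⊕b31 = 1⊕0⊕1⊕1⊕1⊕1⊕0⊕0⊕0⊕0⊕1⊕1⊕1⊕0⊕0⊕0 = 0
s8: b8⊕b9⊕b10⊕b11⊕b12⊕b13⊕b14⊕b15⊕b24⊕b25⊕b26⊕b27⊕b28⊕b29⊕b30⊕b31 = 0⊕1⊕1⊕0⊕1⊕1⊕0⊕0⊕1⊕0⊕1⊕1⊕1⊕0⊕0⊕0 = 0
s16: b16⊕b17⊕b18⊕b19⊕b20⊕b21⊕b22⊕b23⊕b24⊕b25⊕b26⊕b27⊕b28⊕b29⊕b30⊕b31 = 0⊕0⊕1⊕1⊕0⊕0⊕1⊕1⊕1⊕0⊕1⊕1⊕1⊕0⊕0⊕0 = 0
Syndrome (s16...s1) = 00000 → position 0 (no error).
Overall parity (XOR of all 32 bits, including p0): 0⊕0⊕1⊕0⊕1⊕0⊕1⊕1⊕0⊕1⊕1⊕0⊕1⊕1⊕0⊕0⊕0⊕0⊕1⊕1⊕0⊕0⊕1⊕1⊕1⊕0⊕1⊕1⊕1⊕0⊕0⊕0 = 0
Overall=0, syndrome position=0 → no error.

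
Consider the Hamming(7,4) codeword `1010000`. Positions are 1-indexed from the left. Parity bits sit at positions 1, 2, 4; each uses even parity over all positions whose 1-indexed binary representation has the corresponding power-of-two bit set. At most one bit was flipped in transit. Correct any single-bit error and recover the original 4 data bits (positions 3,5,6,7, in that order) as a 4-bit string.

s1: b1⊕b3⊕b5⊕b7 = 1⊕1⊕0⊕0 = 0
s2: b2⊕b3⊕b6⊕b7 = 0⊕1⊕0⊕0 = 1
s4: b4⊕b5⊕b6⊕b7 = 0⊕0⊕0⊕0 = 0
Syndrome (s4...s1) = 010 → position 2.
Flip bit 2: corrected codeword = 1110000
Data bits at positions 3,5,6,7: 1000

1000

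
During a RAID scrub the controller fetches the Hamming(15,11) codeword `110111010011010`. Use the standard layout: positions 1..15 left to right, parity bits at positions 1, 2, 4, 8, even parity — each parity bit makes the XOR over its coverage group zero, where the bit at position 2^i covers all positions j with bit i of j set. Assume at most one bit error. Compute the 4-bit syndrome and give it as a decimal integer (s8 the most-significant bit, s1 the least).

s1: b1⊕b3⊕b5⊕b7⊕b9⊕b11⊕b13⊕b15 = 1⊕0⊕1⊕0⊕0⊕1⊕0⊕0 = 1
s2: b2⊕b3⊕b6⊕b7⊕b10⊕b11⊕b14⊕b15 = 1⊕0⊕1⊕0⊕0⊕1⊕1⊕0 = 0
s4: b4⊕b5⊕b6⊕b7⊕b12⊕b13⊕b14⊕b15 = 1⊕1⊕1⊕0⊕1⊕0⊕1⊕0 = 1
s8: b8⊕b9⊕b10⊕b11⊕b12⊕b13⊕b14⊕b15 = 1⊕0⊕0⊕1⊕1⊕0⊕1⊕0 = 0
Syndrome (s8...s1) = 0101 → position 5.

5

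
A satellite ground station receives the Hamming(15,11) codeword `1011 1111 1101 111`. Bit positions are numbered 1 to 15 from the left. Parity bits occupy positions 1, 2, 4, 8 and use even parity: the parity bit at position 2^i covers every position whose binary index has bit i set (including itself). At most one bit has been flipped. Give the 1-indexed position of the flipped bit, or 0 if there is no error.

9

s1: b1⊕b3⊕b5⊕b7⊕b9⊕b11⊕b13⊕b15 = 1⊕1⊕1⊕1⊕1⊕0⊕1⊕1 = 1
s2: b2⊕b3⊕b6⊕b7⊕b10⊕b11⊕b14⊕b15 = 0⊕1⊕1⊕1⊕1⊕0⊕1⊕1 = 0
s4: b4⊕b5⊕b6⊕b7⊕b12⊕b13⊕b14⊕b15 = 1⊕1⊕1⊕1⊕1⊕1⊕1⊕1 = 0
s8: b8⊕b9⊕b10⊕b11⊕b12⊕b13⊕b14⊕b15 = 1⊕1⊕1⊕0⊕1⊕1⊕1⊕1 = 1
Syndrome (s8...s1) = 1001 → position 9.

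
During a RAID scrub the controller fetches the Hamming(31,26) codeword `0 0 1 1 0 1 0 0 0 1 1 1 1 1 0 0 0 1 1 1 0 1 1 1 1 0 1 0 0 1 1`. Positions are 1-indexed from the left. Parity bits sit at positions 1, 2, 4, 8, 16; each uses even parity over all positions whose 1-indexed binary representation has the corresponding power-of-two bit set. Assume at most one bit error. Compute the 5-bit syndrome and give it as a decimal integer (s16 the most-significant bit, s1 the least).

s1: b1⊕b3⊕b5⊕b7⊕b9⊕b11⊕b13⊕b15⊕b17⊕b19⊕b21⊕b23⊕b25⊕b27⊕b29⊕b31 = 0⊕1⊕0⊕0⊕0⊕1⊕1⊕0⊕0⊕1⊕0⊕1⊕1⊕1⊕0⊕1 = 0
s2: b2⊕b3⊕b6⊕b7⊕b10⊕b11⊕b14⊕b15⊕b18⊕b19⊕b22⊕b23⊕b26⊕b27⊕b30⊕b31 = 0⊕1⊕1⊕0⊕1⊕1⊕1⊕0⊕1⊕1⊕1⊕1⊕0⊕1⊕1⊕1 = 0
s4: b4⊕b5⊕b6⊕b7⊕b12⊕b13⊕b14⊕b15⊕b20⊕b21⊕b22⊕b23⊕b28⊕b29⊕b30⊕b31 = 1⊕0⊕1⊕0⊕1⊕1⊕1⊕0⊕1⊕0⊕1⊕1⊕0⊕0⊕1⊕1 = 0
s8: b8⊕b9⊕b10⊕b11⊕b12⊕b13⊕b14⊕b15⊕b24⊕b25⊕b26⊕b27⊕b28⊕b29⊕b30⊕b31 = 0⊕0⊕1⊕1⊕1⊕1⊕1⊕0⊕1⊕1⊕0⊕1⊕0⊕0⊕1⊕1 = 0
s16: b16⊕b17⊕b18⊕b19⊕b20⊕b21⊕b22⊕b23⊕b24⊕b25⊕b26⊕b27⊕b28⊕b29⊕b30⊕b31 = 0⊕0⊕1⊕1⊕1⊕0⊕1⊕1⊕1⊕1⊕0⊕1⊕0⊕0⊕1⊕1 = 0
Syndrome (s16...s1) = 00000 → position 0 (no error).

0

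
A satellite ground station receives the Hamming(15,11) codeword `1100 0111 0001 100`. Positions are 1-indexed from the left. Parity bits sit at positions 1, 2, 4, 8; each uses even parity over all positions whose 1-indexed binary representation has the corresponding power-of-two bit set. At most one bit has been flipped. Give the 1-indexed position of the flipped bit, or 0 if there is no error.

s1: b1⊕b3⊕b5⊕b7⊕b9⊕b11⊕b13⊕b15 = 1⊕0⊕0⊕1⊕0⊕0⊕1⊕0 = 1
s2: b2⊕b3⊕b6⊕b7⊕b10⊕b11⊕b14⊕b15 = 1⊕0⊕1⊕1⊕0⊕0⊕0⊕0 = 1
s4: b4⊕b5⊕b6⊕b7⊕b12⊕b13⊕b14⊕b15 = 0⊕0⊕1⊕1⊕1⊕1⊕0⊕0 = 0
s8: b8⊕b9⊕b10⊕b11⊕b12⊕b13⊕b14⊕b15 = 1⊕0⊕0⊕0⊕1⊕1⊕0⊕0 = 1
Syndrome (s8...s1) = 1011 → position 11.

11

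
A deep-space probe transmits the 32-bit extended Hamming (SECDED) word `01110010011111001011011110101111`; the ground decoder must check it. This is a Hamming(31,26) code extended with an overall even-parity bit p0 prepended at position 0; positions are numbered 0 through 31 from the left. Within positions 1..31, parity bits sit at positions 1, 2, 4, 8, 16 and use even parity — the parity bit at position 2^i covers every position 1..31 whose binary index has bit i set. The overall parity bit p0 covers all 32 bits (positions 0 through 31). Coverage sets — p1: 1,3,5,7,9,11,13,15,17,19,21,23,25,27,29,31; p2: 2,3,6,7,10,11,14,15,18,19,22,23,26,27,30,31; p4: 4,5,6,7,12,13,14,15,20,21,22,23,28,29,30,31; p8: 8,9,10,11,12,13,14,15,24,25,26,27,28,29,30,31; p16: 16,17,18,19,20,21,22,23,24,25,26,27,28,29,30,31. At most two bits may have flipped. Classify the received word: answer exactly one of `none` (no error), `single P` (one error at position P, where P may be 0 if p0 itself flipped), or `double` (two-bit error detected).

single 8

s1: b1⊕b3⊕b5⊕b7⊕b9⊕b11⊕b13⊕b15⊕b17⊕b19⊕b21⊕b23⊕b25⊕b27⊕b29⊕b31 = 1⊕1⊕0⊕0⊕1⊕1⊕1⊕0⊕0⊕1⊕1⊕1⊕0⊕0⊕1⊕1 = 0
s2: b2⊕b3⊕b6⊕b7⊕b10⊕b11⊕b14⊕b15⊕b18⊕b19⊕b22⊕b23⊕b26⊕b27⊕b30⊕b31 = 1⊕1⊕1⊕0⊕1⊕1⊕0⊕0⊕1⊕1⊕1⊕1⊕1⊕0⊕1⊕1 = 0
s4: b4⊕b5⊕b6⊕b7⊕b12⊕b13⊕b14⊕b15⊕b20⊕b21⊕b22⊕b23⊕b28⊕b29⊕b30⊕b31 = 0⊕0⊕1⊕0⊕1⊕1⊕0⊕0⊕0⊕1⊕1⊕1⊕1⊕1⊕1⊕1 = 0
s8: b8⊕b9⊕b10⊕b11⊕b12⊕b13⊕b14⊕b15⊕b24⊕b25⊕b26⊕b27⊕b28⊕b29⊕b30⊕b31 = 0⊕1⊕1⊕1⊕1⊕1⊕0⊕0⊕1⊕0⊕1⊕0⊕1⊕1⊕1⊕1 = 1
s16: b16⊕b17⊕b18⊕b19⊕b20⊕b21⊕b22⊕b23⊕b24⊕b25⊕b26⊕b27⊕b28⊕b29⊕b30⊕b31 = 1⊕0⊕1⊕1⊕0⊕1⊕1⊕1⊕1⊕0⊕1⊕0⊕1⊕1⊕1⊕1 = 0
Syndrome (s16...s1) = 01000 → position 8.
Overall parity (XOR of all 32 bits, including p0): 0⊕1⊕1⊕1⊕0⊕0⊕1⊕0⊕0⊕1⊕1⊕1⊕1⊕1⊕0⊕0⊕1⊕0⊕1⊕1⊕0⊕1⊕1⊕1⊕1⊕0⊕1⊕0⊕1⊕1⊕1⊕1 = 1
Overall=1, syndrome position=8 → single-bit error at position 8.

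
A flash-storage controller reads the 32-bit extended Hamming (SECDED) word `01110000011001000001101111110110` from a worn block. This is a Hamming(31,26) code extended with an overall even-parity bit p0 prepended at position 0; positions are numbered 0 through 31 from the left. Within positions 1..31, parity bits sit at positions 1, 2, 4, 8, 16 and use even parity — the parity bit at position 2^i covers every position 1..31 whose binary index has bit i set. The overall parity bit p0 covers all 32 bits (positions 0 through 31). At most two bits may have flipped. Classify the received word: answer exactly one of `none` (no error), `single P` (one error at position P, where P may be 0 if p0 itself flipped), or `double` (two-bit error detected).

double

s1: b1⊕b3⊕b5⊕b7⊕b9⊕b11⊕b13⊕b15⊕b17⊕b19⊕b21⊕b23⊕b25⊕b27⊕b29⊕b31 = 1⊕1⊕0⊕0⊕1⊕0⊕1⊕0⊕0⊕1⊕0⊕1⊕1⊕1⊕1⊕0 = 1
s2: b2⊕b3⊕b6⊕b7⊕b10⊕b11⊕b14⊕b15⊕b18⊕b19⊕b22⊕b23⊕b26⊕b27⊕b30⊕b31 = 1⊕1⊕0⊕0⊕1⊕0⊕0⊕0⊕0⊕1⊕1⊕1⊕1⊕1⊕1⊕0 = 1
s4: b4⊕b5⊕b6⊕b7⊕b12⊕b13⊕b14⊕b15⊕b20⊕b21⊕b22⊕b23⊕b28⊕b29⊕b30⊕b31 = 0⊕0⊕0⊕0⊕0⊕1⊕0⊕0⊕1⊕0⊕1⊕1⊕0⊕1⊕1⊕0 = 0
s8: b8⊕b9⊕b10⊕b11⊕b12⊕b13⊕b14⊕b15⊕b24⊕b25⊕b26⊕b27⊕b28⊕b29⊕b30⊕b31 = 0⊕1⊕1⊕0⊕0⊕1⊕0⊕0⊕1⊕1⊕1⊕1⊕0⊕1⊕1⊕0 = 1
s16: b16⊕b17⊕b18⊕b19⊕b20⊕b21⊕b22⊕b23⊕b24⊕b25⊕b26⊕b27⊕b28⊕b29⊕b30⊕b31 = 0⊕0⊕0⊕1⊕1⊕0⊕1⊕1⊕1⊕1⊕1⊕1⊕0⊕1⊕1⊕0 = 0
Syndrome (s16...s1) = 01011 → position 11.
Overall parity (XOR of all 32 bits, including p0): 0⊕1⊕1⊕1⊕0⊕0⊕0⊕0⊕0⊕1⊕1⊕0⊕0⊕1⊕0⊕0⊕0⊕0⊕0⊕1⊕1⊕0⊕1⊕1⊕1⊕1⊕1⊕1⊕0⊕1⊕1⊕0 = 0
Overall=0, syndrome position=11 → double-bit error detected (uncorrectable).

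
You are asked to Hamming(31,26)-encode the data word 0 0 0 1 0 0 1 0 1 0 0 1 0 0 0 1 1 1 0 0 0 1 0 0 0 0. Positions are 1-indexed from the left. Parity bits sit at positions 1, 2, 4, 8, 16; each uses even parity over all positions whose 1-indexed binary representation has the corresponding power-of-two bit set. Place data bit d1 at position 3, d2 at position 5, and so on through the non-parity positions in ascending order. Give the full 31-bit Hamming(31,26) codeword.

1101001100101001100011100010000

Place data bits at non-power-of-two positions: b3=0, b5=0, b6=0, b7=1, b9=0, b10=0, b11=1, b12=0, b13=1, b14=0, b15=0, b17=1, b18=0, b19=0, b20=0, b21=1, b22=1, b23=1, b24=0, b25=0, b26=0, b27=1, b28=0, b29=0, b30=0, b31=0.
p1 = XOR of data positions {3,5,7,9,11,13,15,17,19,21,23,25,27,29,31} = 0⊕0⊕1⊕0⊕1⊕1⊕0⊕1⊕0⊕1⊕1⊕0⊕1⊕0⊕0 = 1
p2 = XOR of data positions {3,6,7,10,11,14,15,18,19,22,23,26,27,30,31} = 0⊕0⊕1⊕0⊕1⊕0⊕0⊕0⊕0⊕1⊕1⊕0⊕1⊕0⊕0 = 1
p4 = XOR of data positions {5,6,7,12,13,14,15,20,21,22,23,28,29,30,31} = 0⊕0⊕1⊕0⊕1⊕0⊕0⊕0⊕1⊕1⊕1⊕0⊕0⊕0⊕0 = 1
p8 = XOR of data positions {9,10,11,12,13,14,15,24,25,26,27,28,29,30,31} = 0⊕0⊕1⊕0⊕1⊕0⊕0⊕0⊕0⊕0⊕1⊕0⊕0⊕0⊕0 = 1
p16 = XOR of data positions {17,18,19,20,21,22,23,24,25,26,27,28,29,30,31} = 1⊕0⊕0⊕0⊕1⊕1⊕1⊕0⊕0⊕0⊕1⊕0⊕0⊕0⊕0 = 1
Codeword b1..b31 = 1101001100101001100011100010000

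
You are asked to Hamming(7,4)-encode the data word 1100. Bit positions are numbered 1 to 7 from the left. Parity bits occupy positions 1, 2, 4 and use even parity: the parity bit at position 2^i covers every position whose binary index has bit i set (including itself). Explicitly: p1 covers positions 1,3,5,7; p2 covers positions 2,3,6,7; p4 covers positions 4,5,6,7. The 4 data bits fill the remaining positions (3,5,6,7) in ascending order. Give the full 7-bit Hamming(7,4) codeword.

Place data bits at non-power-of-two positions: b3=1, b5=1, b6=0, b7=0.
p1 = XOR of data positions {3,5,7} = 1⊕1⊕0 = 0
p2 = XOR of data positions {3,6,7} = 1⊕0⊕0 = 1
p4 = XOR of data positions {5,6,7} = 1⊕0⊕0 = 1
Codeword b1..b7 = 0111100

0111100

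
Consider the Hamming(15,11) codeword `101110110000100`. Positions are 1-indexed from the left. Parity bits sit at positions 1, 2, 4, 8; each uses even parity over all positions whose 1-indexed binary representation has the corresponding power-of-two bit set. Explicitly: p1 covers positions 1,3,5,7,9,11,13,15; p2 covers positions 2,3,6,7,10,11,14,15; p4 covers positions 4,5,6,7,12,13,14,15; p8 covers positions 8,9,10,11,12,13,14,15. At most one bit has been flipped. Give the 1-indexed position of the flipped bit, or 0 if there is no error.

s1: b1⊕b3⊕b5⊕b7⊕b9⊕b11⊕b13⊕b15 = 1⊕1⊕1⊕1⊕0⊕0⊕1⊕0 = 1
s2: b2⊕b3⊕b6⊕b7⊕b10⊕b11⊕b14⊕b15 = 0⊕1⊕0⊕1⊕0⊕0⊕0⊕0 = 0
s4: b4⊕b5⊕b6⊕b7⊕b12⊕b13⊕b14⊕b15 = 1⊕1⊕0⊕1⊕0⊕1⊕0⊕0 = 0
s8: b8⊕b9⊕b10⊕b11⊕b12⊕b13⊕b14⊕b15 = 1⊕0⊕0⊕0⊕0⊕1⊕0⊕0 = 0
Syndrome (s8...s1) = 0001 → position 1.

1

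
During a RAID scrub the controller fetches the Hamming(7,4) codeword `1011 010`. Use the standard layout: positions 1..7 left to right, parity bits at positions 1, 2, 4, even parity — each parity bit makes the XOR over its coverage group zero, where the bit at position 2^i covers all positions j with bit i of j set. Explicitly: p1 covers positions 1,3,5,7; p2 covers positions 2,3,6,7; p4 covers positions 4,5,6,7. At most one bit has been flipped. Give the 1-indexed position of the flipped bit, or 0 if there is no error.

0

s1: b1⊕b3⊕b5⊕b7 = 1⊕1⊕0⊕0 = 0
s2: b2⊕b3⊕b6⊕b7 = 0⊕1⊕1⊕0 = 0
s4: b4⊕b5⊕b6⊕b7 = 1⊕0⊕1⊕0 = 0
Syndrome (s4...s1) = 000 → position 0 (no error).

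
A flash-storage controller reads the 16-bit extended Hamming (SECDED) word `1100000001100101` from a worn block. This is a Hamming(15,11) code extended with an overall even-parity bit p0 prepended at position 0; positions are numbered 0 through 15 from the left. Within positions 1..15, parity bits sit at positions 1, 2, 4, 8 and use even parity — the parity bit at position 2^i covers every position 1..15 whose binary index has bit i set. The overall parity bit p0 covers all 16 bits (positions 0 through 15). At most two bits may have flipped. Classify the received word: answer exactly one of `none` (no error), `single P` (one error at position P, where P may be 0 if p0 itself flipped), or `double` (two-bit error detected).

s1: b1⊕b3⊕b5⊕b7⊕b9⊕b11⊕b13⊕b15 = 1⊕0⊕0⊕0⊕1⊕0⊕1⊕1 = 0
s2: b2⊕b3⊕b6⊕b7⊕b10⊕b11⊕b14⊕b15 = 0⊕0⊕0⊕0⊕1⊕0⊕0⊕1 = 0
s4: b4⊕b5⊕b6⊕b7⊕b12⊕b13⊕b14⊕b15 = 0⊕0⊕0⊕0⊕0⊕1⊕0⊕1 = 0
s8: b8⊕b9⊕b10⊕b11⊕b12⊕b13⊕b14⊕b15 = 0⊕1⊕1⊕0⊕0⊕1⊕0⊕1 = 0
Syndrome (s8...s1) = 0000 → position 0 (no error).
Overall parity (XOR of all 16 bits, including p0): 1⊕1⊕0⊕0⊕0⊕0⊕0⊕0⊕0⊕1⊕1⊕0⊕0⊕1⊕0⊕1 = 0
Overall=0, syndrome position=0 → no error.

none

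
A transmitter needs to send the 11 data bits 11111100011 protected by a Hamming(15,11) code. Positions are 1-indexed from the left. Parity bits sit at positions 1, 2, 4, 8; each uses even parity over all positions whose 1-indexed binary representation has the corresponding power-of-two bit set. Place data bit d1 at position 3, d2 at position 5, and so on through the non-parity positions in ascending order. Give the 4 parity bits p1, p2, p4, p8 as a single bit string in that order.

1010

Place data bits at non-power-of-two positions: b3=1, b5=1, b6=1, b7=1, b9=1, b10=1, b11=0, b12=0, b13=0, b14=1, b15=1.
p1 = XOR of data positions {3,5,7,9,11,13,15} = 1⊕1⊕1⊕1⊕0⊕0⊕1 = 1
p2 = XOR of data positions {3,6,7,10,11,14,15} = 1⊕1⊕1⊕1⊕0⊕1⊕1 = 0
p4 = XOR of data positions {5,6,7,12,13,14,15} = 1⊕1⊕1⊕0⊕0⊕1⊕1 = 1
p8 = XOR of data positions {9,10,11,12,13,14,15} = 1⊕1⊕0⊕0⊕0⊕1⊕1 = 0
Parity bits p1,p2,p4,p8 = 1010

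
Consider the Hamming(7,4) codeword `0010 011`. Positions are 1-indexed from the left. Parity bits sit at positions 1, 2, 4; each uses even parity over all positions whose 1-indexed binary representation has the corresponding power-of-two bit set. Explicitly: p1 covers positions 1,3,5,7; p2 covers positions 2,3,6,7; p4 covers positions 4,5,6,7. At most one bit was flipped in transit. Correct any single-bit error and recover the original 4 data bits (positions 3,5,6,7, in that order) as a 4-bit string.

s1: b1⊕b3⊕b5⊕b7 = 0⊕1⊕0⊕1 = 0
s2: b2⊕b3⊕b6⊕b7 = 0⊕1⊕1⊕1 = 1
s4: b4⊕b5⊕b6⊕b7 = 0⊕0⊕1⊕1 = 0
Syndrome (s4...s1) = 010 → position 2.
Flip bit 2: corrected codeword = 0110011
Data bits at positions 3,5,6,7: 1011

1011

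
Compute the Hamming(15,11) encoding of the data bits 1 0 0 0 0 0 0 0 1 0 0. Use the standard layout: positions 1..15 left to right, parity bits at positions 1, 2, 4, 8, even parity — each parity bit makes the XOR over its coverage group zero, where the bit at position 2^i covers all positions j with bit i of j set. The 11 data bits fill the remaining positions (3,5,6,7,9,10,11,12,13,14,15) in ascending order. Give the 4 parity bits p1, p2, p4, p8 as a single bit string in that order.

0111

Place data bits at non-power-of-two positions: b3=1, b5=0, b6=0, b7=0, b9=0, b10=0, b11=0, b12=0, b13=1, b14=0, b15=0.
p1 = XOR of data positions {3,5,7,9,11,13,15} = 1⊕0⊕0⊕0⊕0⊕1⊕0 = 0
p2 = XOR of data positions {3,6,7,10,11,14,15} = 1⊕0⊕0⊕0⊕0⊕0⊕0 = 1
p4 = XOR of data positions {5,6,7,12,13,14,15} = 0⊕0⊕0⊕0⊕1⊕0⊕0 = 1
p8 = XOR of data positions {9,10,11,12,13,14,15} = 0⊕0⊕0⊕0⊕1⊕0⊕0 = 1
Parity bits p1,p2,p4,p8 = 0111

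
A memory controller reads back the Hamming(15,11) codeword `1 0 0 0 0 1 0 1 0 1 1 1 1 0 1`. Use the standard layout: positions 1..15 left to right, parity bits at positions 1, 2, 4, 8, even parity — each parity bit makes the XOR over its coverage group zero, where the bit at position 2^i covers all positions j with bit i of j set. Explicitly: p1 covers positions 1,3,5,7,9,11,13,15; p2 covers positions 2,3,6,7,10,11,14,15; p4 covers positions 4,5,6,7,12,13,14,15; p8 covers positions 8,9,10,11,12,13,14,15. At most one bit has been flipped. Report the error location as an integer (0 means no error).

s1: b1⊕b3⊕b5⊕b7⊕b9⊕b11⊕b13⊕b15 = 1⊕0⊕0⊕0⊕0⊕1⊕1⊕1 = 0
s2: b2⊕b3⊕b6⊕b7⊕b10⊕b11⊕b14⊕b15 = 0⊕0⊕1⊕0⊕1⊕1⊕0⊕1 = 0
s4: b4⊕b5⊕b6⊕b7⊕b12⊕b13⊕b14⊕b15 = 0⊕0⊕1⊕0⊕1⊕1⊕0⊕1 = 0
s8: b8⊕b9⊕b10⊕b11⊕b12⊕b13⊕b14⊕b15 = 1⊕0⊕1⊕1⊕1⊕1⊕0⊕1 = 0
Syndrome (s8...s1) = 0000 → position 0 (no error).

0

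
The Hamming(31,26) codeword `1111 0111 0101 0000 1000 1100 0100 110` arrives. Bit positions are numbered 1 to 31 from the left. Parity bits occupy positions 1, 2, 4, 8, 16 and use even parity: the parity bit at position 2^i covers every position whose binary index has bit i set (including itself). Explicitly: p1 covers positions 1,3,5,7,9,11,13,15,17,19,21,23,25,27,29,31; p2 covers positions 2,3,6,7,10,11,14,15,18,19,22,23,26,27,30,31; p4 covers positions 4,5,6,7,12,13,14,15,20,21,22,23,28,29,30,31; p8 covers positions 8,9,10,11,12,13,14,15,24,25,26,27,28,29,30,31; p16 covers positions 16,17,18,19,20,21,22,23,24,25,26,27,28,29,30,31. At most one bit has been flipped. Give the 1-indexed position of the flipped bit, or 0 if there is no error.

s1: b1⊕b3⊕b5⊕b7⊕b9⊕b11⊕b13⊕b15⊕b17⊕b19⊕b21⊕b23⊕b25⊕b27⊕b29⊕b31 = 1⊕1⊕0⊕1⊕0⊕0⊕0⊕0⊕1⊕0⊕1⊕0⊕0⊕0⊕1⊕0 = 0
s2: b2⊕b3⊕b6⊕b7⊕b10⊕b11⊕b14⊕b15⊕b18⊕b19⊕b22⊕b23⊕b26⊕b27⊕b30⊕b31 = 1⊕1⊕1⊕1⊕1⊕0⊕0⊕0⊕0⊕0⊕1⊕0⊕1⊕0⊕1⊕0 = 0
s4: b4⊕b5⊕b6⊕b7⊕b12⊕b13⊕b14⊕b15⊕b20⊕b21⊕b22⊕b23⊕b28⊕b29⊕b30⊕b31 = 1⊕0⊕1⊕1⊕1⊕0⊕0⊕0⊕0⊕1⊕1⊕0⊕0⊕1⊕1⊕0 = 0
s8: b8⊕b9⊕b10⊕b11⊕b12⊕b13⊕b14⊕b15⊕b24⊕b25⊕b26⊕b27⊕b28⊕b29⊕b30⊕b31 = 1⊕0⊕1⊕0⊕1⊕0⊕0⊕0⊕0⊕0⊕1⊕0⊕0⊕1⊕1⊕0 = 0
s16: b16⊕b17⊕b18⊕b19⊕b20⊕b21⊕b22⊕b23⊕b24⊕b25⊕b26⊕b27⊕b28⊕b29⊕b30⊕b31 = 0⊕1⊕0⊕0⊕0⊕1⊕1⊕0⊕0⊕0⊕1⊕0⊕0⊕1⊕1⊕0 = 0
Syndrome (s16...s1) = 00000 → position 0 (no error).

0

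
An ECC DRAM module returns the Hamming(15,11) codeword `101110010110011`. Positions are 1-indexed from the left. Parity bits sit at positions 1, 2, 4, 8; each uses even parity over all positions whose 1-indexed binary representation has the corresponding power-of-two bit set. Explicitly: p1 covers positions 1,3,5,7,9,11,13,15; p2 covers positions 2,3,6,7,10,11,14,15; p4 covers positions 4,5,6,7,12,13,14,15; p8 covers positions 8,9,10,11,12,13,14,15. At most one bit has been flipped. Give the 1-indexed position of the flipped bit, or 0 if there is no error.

s1: b1⊕b3⊕b5⊕b7⊕b9⊕b11⊕b13⊕b15 = 1⊕1⊕1⊕0⊕0⊕1⊕0⊕1 = 1
s2: b2⊕b3⊕b6⊕b7⊕b10⊕b11⊕b14⊕b15 = 0⊕1⊕0⊕0⊕1⊕1⊕1⊕1 = 1
s4: b4⊕b5⊕b6⊕b7⊕b12⊕b13⊕b14⊕b15 = 1⊕1⊕0⊕0⊕0⊕0⊕1⊕1 = 0
s8: b8⊕b9⊕b10⊕b11⊕b12⊕b13⊕b14⊕b15 = 1⊕0⊕1⊕1⊕0⊕0⊕1⊕1 = 1
Syndrome (s8...s1) = 1011 → position 11.

11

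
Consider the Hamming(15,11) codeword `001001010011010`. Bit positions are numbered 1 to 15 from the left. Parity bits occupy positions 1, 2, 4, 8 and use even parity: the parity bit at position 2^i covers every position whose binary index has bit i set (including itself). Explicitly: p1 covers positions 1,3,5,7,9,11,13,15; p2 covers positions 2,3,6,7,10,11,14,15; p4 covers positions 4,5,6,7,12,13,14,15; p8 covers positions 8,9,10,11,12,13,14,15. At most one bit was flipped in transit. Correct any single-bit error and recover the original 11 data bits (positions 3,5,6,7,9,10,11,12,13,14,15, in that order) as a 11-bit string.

s1: b1⊕b3⊕b5⊕b7⊕b9⊕b11⊕b13⊕b15 = 0⊕1⊕0⊕0⊕0⊕1⊕0⊕0 = 0
s2: b2⊕b3⊕b6⊕b7⊕b10⊕b11⊕b14⊕b15 = 0⊕1⊕1⊕0⊕0⊕1⊕1⊕0 = 0
s4: b4⊕b5⊕b6⊕b7⊕b12⊕b13⊕b14⊕b15 = 0⊕0⊕1⊕0⊕1⊕0⊕1⊕0 = 1
s8: b8⊕b9⊕b10⊕b11⊕b12⊕b13⊕b14⊕b15 = 1⊕0⊕0⊕1⊕1⊕0⊕1⊕0 = 0
Syndrome (s8...s1) = 0100 → position 4.
Flip bit 4: corrected codeword = 001101010011010
Data bits at positions 3,5,6,7,9,10,11,12,13,14,15: 10100011010

10100011010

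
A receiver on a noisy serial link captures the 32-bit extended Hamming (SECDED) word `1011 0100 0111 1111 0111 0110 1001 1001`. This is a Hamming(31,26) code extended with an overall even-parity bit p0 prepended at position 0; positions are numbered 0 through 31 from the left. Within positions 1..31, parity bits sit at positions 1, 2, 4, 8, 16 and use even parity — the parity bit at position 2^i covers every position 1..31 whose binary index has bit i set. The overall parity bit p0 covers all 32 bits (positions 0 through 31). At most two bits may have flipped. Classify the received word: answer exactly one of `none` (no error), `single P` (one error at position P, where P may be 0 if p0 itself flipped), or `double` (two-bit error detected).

s1: b1⊕b3⊕b5⊕b7⊕b9⊕b11⊕b13⊕b15⊕b17⊕b19⊕b21⊕b23⊕b25⊕b27⊕b29⊕b31 = 0⊕1⊕1⊕0⊕1⊕1⊕1⊕1⊕1⊕1⊕1⊕0⊕0⊕1⊕0⊕1 = 1
s2: b2⊕b3⊕b6⊕b7⊕b10⊕b11⊕b14⊕b15⊕b18⊕b19⊕b22⊕b23⊕b26⊕b27⊕b30⊕b31 = 1⊕1⊕0⊕0⊕1⊕1⊕1⊕1⊕1⊕1⊕1⊕0⊕0⊕1⊕0⊕1 = 1
s4: b4⊕b5⊕b6⊕b7⊕b12⊕b13⊕b14⊕b15⊕b20⊕b21⊕b22⊕b23⊕b28⊕b29⊕b30⊕b31 = 0⊕1⊕0⊕0⊕1⊕1⊕1⊕1⊕0⊕1⊕1⊕0⊕1⊕0⊕0⊕1 = 1
s8: b8⊕b9⊕b10⊕b11⊕b12⊕b13⊕b14⊕b15⊕b24⊕b25⊕b26⊕b27⊕b28⊕b29⊕b30⊕b31 = 0⊕1⊕1⊕1⊕1⊕1⊕1⊕1⊕1⊕0⊕0⊕1⊕1⊕0⊕0⊕1 = 1
s16: b16⊕b17⊕b18⊕b19⊕b20⊕b21⊕b22⊕b23⊕b24⊕b25⊕b26⊕b27⊕b28⊕b29⊕b30⊕b31 = 0⊕1⊕1⊕1⊕0⊕1⊕1⊕0⊕1⊕0⊕0⊕1⊕1⊕0⊕0⊕1 = 1
Syndrome (s16...s1) = 11111 → position 31.
Overall parity (XOR of all 32 bits, including p0): 1⊕0⊕1⊕1⊕0⊕1⊕0⊕0⊕0⊕1⊕1⊕1⊕1⊕1⊕1⊕1⊕0⊕1⊕1⊕1⊕0⊕1⊕1⊕0⊕1⊕0⊕0⊕1⊕1⊕0⊕0⊕1 = 0
Overall=0, syndrome position=31 → double-bit error detected (uncorrectable).

double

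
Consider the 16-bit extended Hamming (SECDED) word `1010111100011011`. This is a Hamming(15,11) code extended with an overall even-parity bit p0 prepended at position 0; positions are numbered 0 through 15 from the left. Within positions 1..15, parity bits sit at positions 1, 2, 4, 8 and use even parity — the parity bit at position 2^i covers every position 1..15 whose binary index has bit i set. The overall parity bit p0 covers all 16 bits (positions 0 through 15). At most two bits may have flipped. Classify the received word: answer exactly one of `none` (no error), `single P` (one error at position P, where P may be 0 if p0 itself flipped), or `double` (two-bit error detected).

s1: b1⊕b3⊕b5⊕b7⊕b9⊕b11⊕b13⊕b15 = 0⊕0⊕1⊕1⊕0⊕1⊕0⊕1 = 0
s2: b2⊕b3⊕b6⊕b7⊕b10⊕b11⊕b14⊕b15 = 1⊕0⊕1⊕1⊕0⊕1⊕1⊕1 = 0
s4: b4⊕b5⊕b6⊕b7⊕b12⊕b13⊕b14⊕b15 = 1⊕1⊕1⊕1⊕1⊕0⊕1⊕1 = 1
s8: b8⊕b9⊕b10⊕b11⊕b12⊕b13⊕b14⊕b15 = 0⊕0⊕0⊕1⊕1⊕0⊕1⊕1 = 0
Syndrome (s8...s1) = 0100 → position 4.
Overall parity (XOR of all 16 bits, including p0): 1⊕0⊕1⊕0⊕1⊕1⊕1⊕1⊕0⊕0⊕0⊕1⊕1⊕0⊕1⊕1 = 0
Overall=0, syndrome position=4 → double-bit error detected (uncorrectable).

double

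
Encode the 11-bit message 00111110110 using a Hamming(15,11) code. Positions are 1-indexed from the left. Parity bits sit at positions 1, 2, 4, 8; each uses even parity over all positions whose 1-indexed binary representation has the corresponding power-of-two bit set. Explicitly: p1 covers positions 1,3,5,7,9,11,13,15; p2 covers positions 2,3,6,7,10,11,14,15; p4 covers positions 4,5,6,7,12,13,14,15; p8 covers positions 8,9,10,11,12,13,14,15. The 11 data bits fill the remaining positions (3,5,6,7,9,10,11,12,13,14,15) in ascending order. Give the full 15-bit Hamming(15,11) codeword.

Place data bits at non-power-of-two positions: b3=0, b5=0, b6=1, b7=1, b9=1, b10=1, b11=1, b12=0, b13=1, b14=1, b15=0.
p1 = XOR of data positions {3,5,7,9,11,13,15} = 0⊕0⊕1⊕1⊕1⊕1⊕0 = 0
p2 = XOR of data positions {3,6,7,10,11,14,15} = 0⊕1⊕1⊕1⊕1⊕1⊕0 = 1
p4 = XOR of data positions {5,6,7,12,13,14,15} = 0⊕1⊕1⊕0⊕1⊕1⊕0 = 0
p8 = XOR of data positions {9,10,11,12,13,14,15} = 1⊕1⊕1⊕0⊕1⊕1⊕0 = 1
Codeword b1..b15 = 010001111110110

010001111110110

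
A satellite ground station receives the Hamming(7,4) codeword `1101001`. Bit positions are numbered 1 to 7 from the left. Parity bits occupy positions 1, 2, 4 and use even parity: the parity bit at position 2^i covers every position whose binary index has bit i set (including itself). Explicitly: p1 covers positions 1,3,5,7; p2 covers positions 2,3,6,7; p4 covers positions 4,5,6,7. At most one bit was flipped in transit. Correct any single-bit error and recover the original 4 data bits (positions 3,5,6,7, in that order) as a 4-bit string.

s1: b1⊕b3⊕b5⊕b7 = 1⊕0⊕0⊕1 = 0
s2: b2⊕b3⊕b6⊕b7 = 1⊕0⊕0⊕1 = 0
s4: b4⊕b5⊕b6⊕b7 = 1⊕0⊕0⊕1 = 0
Syndrome (s4...s1) = 000 → position 0 (no error).
No correction needed.
Data bits at positions 3,5,6,7: 0001

0001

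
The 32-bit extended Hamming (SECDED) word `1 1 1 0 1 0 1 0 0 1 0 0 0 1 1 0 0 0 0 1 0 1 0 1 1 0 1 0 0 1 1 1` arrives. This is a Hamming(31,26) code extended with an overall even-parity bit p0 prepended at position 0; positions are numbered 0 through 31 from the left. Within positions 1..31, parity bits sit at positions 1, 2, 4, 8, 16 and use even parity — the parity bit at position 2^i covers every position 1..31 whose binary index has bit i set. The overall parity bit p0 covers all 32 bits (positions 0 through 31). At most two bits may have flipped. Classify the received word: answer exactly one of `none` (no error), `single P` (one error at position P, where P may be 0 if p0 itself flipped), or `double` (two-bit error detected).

double

s1: b1⊕b3⊕b5⊕b7⊕b9⊕b11⊕b13⊕b15⊕b17⊕b19⊕b21⊕b23⊕b25⊕b27⊕b29⊕b31 = 1⊕0⊕0⊕0⊕1⊕0⊕1⊕0⊕0⊕1⊕1⊕1⊕0⊕0⊕1⊕1 = 0
s2: b2⊕b3⊕b6⊕b7⊕b10⊕b11⊕b14⊕b15⊕b18⊕b19⊕b22⊕b23⊕b26⊕b27⊕b30⊕b31 = 1⊕0⊕1⊕0⊕0⊕0⊕1⊕0⊕0⊕1⊕0⊕1⊕1⊕0⊕1⊕1 = 0
s4: b4⊕b5⊕b6⊕b7⊕b12⊕b13⊕b14⊕b15⊕b20⊕b21⊕b22⊕b23⊕b28⊕b29⊕b30⊕b31 = 1⊕0⊕1⊕0⊕0⊕1⊕1⊕0⊕0⊕1⊕0⊕1⊕0⊕1⊕1⊕1 = 1
s8: b8⊕b9⊕b10⊕b11⊕b12⊕b13⊕b14⊕b15⊕b24⊕b25⊕b26⊕b27⊕b28⊕b29⊕b30⊕b31 = 0⊕1⊕0⊕0⊕0⊕1⊕1⊕0⊕1⊕0⊕1⊕0⊕0⊕1⊕1⊕1 = 0
s16: b16⊕b17⊕b18⊕b19⊕b20⊕b21⊕b22⊕b23⊕b24⊕b25⊕b26⊕b27⊕b28⊕b29⊕b30⊕b31 = 0⊕0⊕0⊕1⊕0⊕1⊕0⊕1⊕1⊕0⊕1⊕0⊕0⊕1⊕1⊕1 = 0
Syndrome (s16...s1) = 00100 → position 4.
Overall parity (XOR of all 32 bits, including p0): 1⊕1⊕1⊕0⊕1⊕0⊕1⊕0⊕0⊕1⊕0⊕0⊕0⊕1⊕1⊕0⊕0⊕0⊕0⊕1⊕0⊕1⊕0⊕1⊕1⊕0⊕1⊕0⊕0⊕1⊕1⊕1 = 0
Overall=0, syndrome position=4 → double-bit error detected (uncorrectable).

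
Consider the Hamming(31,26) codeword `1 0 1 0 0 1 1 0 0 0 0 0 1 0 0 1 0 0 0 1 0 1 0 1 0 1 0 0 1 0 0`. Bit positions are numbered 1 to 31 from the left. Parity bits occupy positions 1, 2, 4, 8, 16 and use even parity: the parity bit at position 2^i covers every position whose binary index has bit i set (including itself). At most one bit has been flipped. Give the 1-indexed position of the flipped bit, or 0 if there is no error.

3

s1: b1⊕b3⊕b5⊕b7⊕b9⊕b11⊕b13⊕b15⊕b17⊕b19⊕b21⊕b23⊕b25⊕b27⊕b29⊕b31 = 1⊕1⊕0⊕1⊕0⊕0⊕1⊕0⊕0⊕0⊕0⊕0⊕0⊕0⊕1⊕0 = 1
s2: b2⊕b3⊕b6⊕b7⊕b10⊕b11⊕b14⊕b15⊕b18⊕b19⊕b22⊕b23⊕b26⊕b27⊕b30⊕b31 = 0⊕1⊕1⊕1⊕0⊕0⊕0⊕0⊕0⊕0⊕1⊕0⊕1⊕0⊕0⊕0 = 1
s4: b4⊕b5⊕b6⊕b7⊕b12⊕b13⊕b14⊕b15⊕b20⊕b21⊕b22⊕b23⊕b28⊕b29⊕b30⊕b31 = 0⊕0⊕1⊕1⊕0⊕1⊕0⊕0⊕1⊕0⊕1⊕0⊕0⊕1⊕0⊕0 = 0
s8: b8⊕b9⊕b10⊕b11⊕b12⊕b13⊕b14⊕b15⊕b24⊕b25⊕b26⊕b27⊕b28⊕b29⊕b30⊕b31 = 0⊕0⊕0⊕0⊕0⊕1⊕0⊕0⊕1⊕0⊕1⊕0⊕0⊕1⊕0⊕0 = 0
s16: b16⊕b17⊕b18⊕b19⊕b20⊕b21⊕b22⊕b23⊕b24⊕b25⊕b26⊕b27⊕b28⊕b29⊕b30⊕b31 = 1⊕0⊕0⊕0⊕1⊕0⊕1⊕0⊕1⊕0⊕1⊕0⊕0⊕1⊕0⊕0 = 0
Syndrome (s16...s1) = 00011 → position 3.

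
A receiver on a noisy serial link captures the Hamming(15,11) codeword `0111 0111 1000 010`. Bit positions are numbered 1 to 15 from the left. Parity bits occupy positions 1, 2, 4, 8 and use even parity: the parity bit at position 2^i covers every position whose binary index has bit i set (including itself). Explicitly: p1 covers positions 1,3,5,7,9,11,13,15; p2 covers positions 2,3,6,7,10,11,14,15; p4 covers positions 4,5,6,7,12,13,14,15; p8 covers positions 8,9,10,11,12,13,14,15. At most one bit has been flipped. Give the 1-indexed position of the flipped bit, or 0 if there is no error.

11

s1: b1⊕b3⊕b5⊕b7⊕b9⊕b11⊕b13⊕b15 = 0⊕1⊕0⊕1⊕1⊕0⊕0⊕0 = 1
s2: b2⊕b3⊕b6⊕b7⊕b10⊕b11⊕b14⊕b15 = 1⊕1⊕1⊕1⊕0⊕0⊕1⊕0 = 1
s4: b4⊕b5⊕b6⊕b7⊕b12⊕b13⊕b14⊕b15 = 1⊕0⊕1⊕1⊕0⊕0⊕1⊕0 = 0
s8: b8⊕b9⊕b10⊕b11⊕b12⊕b13⊕b14⊕b15 = 1⊕1⊕0⊕0⊕0⊕0⊕1⊕0 = 1
Syndrome (s8...s1) = 1011 → position 11.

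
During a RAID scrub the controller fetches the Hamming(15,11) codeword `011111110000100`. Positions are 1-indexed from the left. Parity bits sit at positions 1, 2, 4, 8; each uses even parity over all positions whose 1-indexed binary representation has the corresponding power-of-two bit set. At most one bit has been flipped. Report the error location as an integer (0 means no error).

s1: b1⊕b3⊕b5⊕b7⊕b9⊕b11⊕b13⊕b15 = 0⊕1⊕1⊕1⊕0⊕0⊕1⊕0 = 0
s2: b2⊕b3⊕b6⊕b7⊕b10⊕b11⊕b14⊕b15 = 1⊕1⊕1⊕1⊕0⊕0⊕0⊕0 = 0
s4: b4⊕b5⊕b6⊕b7⊕b12⊕b13⊕b14⊕b15 = 1⊕1⊕1⊕1⊕0⊕1⊕0⊕0 = 1
s8: b8⊕b9⊕b10⊕b11⊕b12⊕b13⊕b14⊕b15 = 1⊕0⊕0⊕0⊕0⊕1⊕0⊕0 = 0
Syndrome (s8...s1) = 0100 → position 4.

4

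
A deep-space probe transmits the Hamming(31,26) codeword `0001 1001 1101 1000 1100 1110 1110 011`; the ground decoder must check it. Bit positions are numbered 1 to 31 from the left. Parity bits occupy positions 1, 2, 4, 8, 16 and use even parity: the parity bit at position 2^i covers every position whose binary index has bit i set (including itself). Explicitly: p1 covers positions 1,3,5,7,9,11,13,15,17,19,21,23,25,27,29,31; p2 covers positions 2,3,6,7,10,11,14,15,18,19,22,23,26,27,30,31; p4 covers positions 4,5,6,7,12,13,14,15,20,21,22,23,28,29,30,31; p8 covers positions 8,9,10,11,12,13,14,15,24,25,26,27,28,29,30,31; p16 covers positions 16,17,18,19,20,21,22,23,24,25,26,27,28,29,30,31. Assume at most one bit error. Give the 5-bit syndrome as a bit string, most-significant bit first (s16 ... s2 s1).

s1: b1⊕b3⊕b5⊕b7⊕b9⊕b11⊕b13⊕b15⊕b17⊕b19⊕b21⊕b23⊕b25⊕b27⊕b29⊕b31 = 0⊕0⊕1⊕0⊕1⊕0⊕1⊕0⊕1⊕0⊕1⊕1⊕1⊕1⊕0⊕1 = 1
s2: b2⊕b3⊕b6⊕b7⊕b10⊕b11⊕b14⊕b15⊕b18⊕b19⊕b22⊕b23⊕b26⊕b27⊕b30⊕b31 = 0⊕0⊕0⊕0⊕1⊕0⊕0⊕0⊕1⊕0⊕1⊕1⊕1⊕1⊕1⊕1 = 0
s4: b4⊕b5⊕b6⊕b7⊕b12⊕b13⊕b14⊕b15⊕b20⊕b21⊕b22⊕b23⊕b28⊕b29⊕b30⊕b31 = 1⊕1⊕0⊕0⊕1⊕1⊕0⊕0⊕0⊕1⊕1⊕1⊕0⊕0⊕1⊕1 = 1
s8: b8⊕b9⊕b10⊕b11⊕b12⊕b13⊕b14⊕b15⊕b24⊕b25⊕b26⊕b27⊕b28⊕b29⊕b30⊕b31 = 1⊕1⊕1⊕0⊕1⊕1⊕0⊕0⊕0⊕1⊕1⊕1⊕0⊕0⊕1⊕1 = 0
s16: b16⊕b17⊕b18⊕b19⊕b20⊕b21⊕b22⊕b23⊕b24⊕b25⊕b26⊕b27⊕b28⊕b29⊕b30⊕b31 = 0⊕1⊕1⊕0⊕0⊕1⊕1⊕1⊕0⊕1⊕1⊕1⊕0⊕0⊕1⊕1 = 0
Syndrome (s16...s1) = 00101 → position 5.

00101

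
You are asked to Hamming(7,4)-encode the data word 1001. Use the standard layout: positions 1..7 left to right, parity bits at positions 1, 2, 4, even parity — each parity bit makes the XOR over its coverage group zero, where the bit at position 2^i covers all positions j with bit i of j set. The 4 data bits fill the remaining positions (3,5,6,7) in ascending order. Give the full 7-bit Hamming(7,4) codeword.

Place data bits at non-power-of-two positions: b3=1, b5=0, b6=0, b7=1.
p1 = XOR of data positions {3,5,7} = 1⊕0⊕1 = 0
p2 = XOR of data positions {3,6,7} = 1⊕0⊕1 = 0
p4 = XOR of data positions {5,6,7} = 0⊕0⊕1 = 1
Codeword b1..b7 = 0011001

0011001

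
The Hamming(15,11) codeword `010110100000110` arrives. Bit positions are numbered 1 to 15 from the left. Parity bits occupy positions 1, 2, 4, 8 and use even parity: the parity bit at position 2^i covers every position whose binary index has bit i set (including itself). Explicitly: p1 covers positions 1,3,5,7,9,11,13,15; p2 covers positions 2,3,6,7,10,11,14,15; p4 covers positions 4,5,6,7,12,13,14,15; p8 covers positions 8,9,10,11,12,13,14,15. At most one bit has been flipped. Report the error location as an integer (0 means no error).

s1: b1⊕b3⊕b5⊕b7⊕b9⊕b11⊕b13⊕b15 = 0⊕0⊕1⊕1⊕0⊕0⊕1⊕0 = 1
s2: b2⊕b3⊕b6⊕b7⊕b10⊕b11⊕b14⊕b15 = 1⊕0⊕0⊕1⊕0⊕0⊕1⊕0 = 1
s4: b4⊕b5⊕b6⊕b7⊕b12⊕b13⊕b14⊕b15 = 1⊕1⊕0⊕1⊕0⊕1⊕1⊕0 = 1
s8: b8⊕b9⊕b10⊕b11⊕b12⊕b13⊕b14⊕b15 = 0⊕0⊕0⊕0⊕0⊕1⊕1⊕0 = 0
Syndrome (s8...s1) = 0111 → position 7.

7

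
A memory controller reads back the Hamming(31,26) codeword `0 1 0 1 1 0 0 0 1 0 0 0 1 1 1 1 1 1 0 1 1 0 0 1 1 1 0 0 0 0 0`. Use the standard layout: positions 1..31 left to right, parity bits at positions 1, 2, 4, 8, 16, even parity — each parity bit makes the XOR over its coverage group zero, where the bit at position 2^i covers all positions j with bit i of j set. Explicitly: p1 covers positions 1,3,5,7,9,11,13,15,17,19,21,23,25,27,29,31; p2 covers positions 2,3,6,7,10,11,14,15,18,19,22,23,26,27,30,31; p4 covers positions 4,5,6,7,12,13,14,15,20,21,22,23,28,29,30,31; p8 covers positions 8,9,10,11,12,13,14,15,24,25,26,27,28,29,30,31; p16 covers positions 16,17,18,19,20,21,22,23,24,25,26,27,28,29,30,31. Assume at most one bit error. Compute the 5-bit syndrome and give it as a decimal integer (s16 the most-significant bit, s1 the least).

15

s1: b1⊕b3⊕b5⊕b7⊕b9⊕b11⊕b13⊕b15⊕b17⊕b19⊕b21⊕b23⊕b25⊕b27⊕b29⊕b31 = 0⊕0⊕1⊕0⊕1⊕0⊕1⊕1⊕1⊕0⊕1⊕0⊕1⊕0⊕0⊕0 = 1
s2: b2⊕b3⊕b6⊕b7⊕b10⊕b11⊕b14⊕b15⊕b18⊕b19⊕b22⊕b23⊕b26⊕b27⊕b30⊕b31 = 1⊕0⊕0⊕0⊕0⊕0⊕1⊕1⊕1⊕0⊕0⊕0⊕1⊕0⊕0⊕0 = 1
s4: b4⊕b5⊕b6⊕b7⊕b12⊕b13⊕b14⊕b15⊕b20⊕b21⊕b22⊕b23⊕b28⊕b29⊕b30⊕b31 = 1⊕1⊕0⊕0⊕0⊕1⊕1⊕1⊕1⊕1⊕0⊕0⊕0⊕0⊕0⊕0 = 1
s8: b8⊕b9⊕b10⊕b11⊕b12⊕b13⊕b14⊕b15⊕b24⊕b25⊕b26⊕b27⊕b28⊕b29⊕b30⊕b31 = 0⊕1⊕0⊕0⊕0⊕1⊕1⊕1⊕1⊕1⊕1⊕0⊕0⊕0⊕0⊕0 = 1
s16: b16⊕b17⊕b18⊕b19⊕b20⊕b21⊕b22⊕b23⊕b24⊕b25⊕b26⊕b27⊕b28⊕b29⊕b30⊕b31 = 1⊕1⊕1⊕0⊕1⊕1⊕0⊕0⊕1⊕1⊕1⊕0⊕0⊕0⊕0⊕0 = 0
Syndrome (s16...s1) = 01111 → position 15.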